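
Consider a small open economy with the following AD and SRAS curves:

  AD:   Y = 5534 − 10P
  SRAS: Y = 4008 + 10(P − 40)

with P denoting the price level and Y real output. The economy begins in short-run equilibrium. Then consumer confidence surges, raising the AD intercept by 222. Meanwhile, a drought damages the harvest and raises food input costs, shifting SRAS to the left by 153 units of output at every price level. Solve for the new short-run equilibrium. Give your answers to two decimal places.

P = 115.05, Y = 4605.50

After both shocks: AD is Y = 5756 − 10P and SRAS is Y = 3455 + 10P.
Setting them equal: 2301 = 20P, so P = 115.05.
Substituting into AD, Y = 4605.50.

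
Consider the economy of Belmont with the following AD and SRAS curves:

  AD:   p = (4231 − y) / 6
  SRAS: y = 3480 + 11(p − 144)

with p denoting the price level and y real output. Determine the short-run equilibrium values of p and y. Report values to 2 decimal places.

p = 137.35, y = 3406.88

Write SRAS as y = 3480 + 11p − 1584 = 1896 + 11p.
Rearrange AD to y = 4231 − 6p.
Set AD = SRAS: 4231 − 6p = 1896 + 11p, so 2335 = 17p and p = 137.35.
Substituting into AD, y = 4231 − 6p = 3406.88.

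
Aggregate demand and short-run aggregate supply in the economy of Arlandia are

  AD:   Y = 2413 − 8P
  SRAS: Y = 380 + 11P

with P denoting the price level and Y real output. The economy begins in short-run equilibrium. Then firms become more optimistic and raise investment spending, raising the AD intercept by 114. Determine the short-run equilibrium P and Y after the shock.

P = 113, Y = 1623

This is a positive demand shock: AD shifts right.
New AD: Y = 2527 − 8P.
Set AD = SRAS: 2527 − 8P = 380 + 11P, so 2147 = 19P and P = 113.
Y = 2527 − 8·113 = 1623.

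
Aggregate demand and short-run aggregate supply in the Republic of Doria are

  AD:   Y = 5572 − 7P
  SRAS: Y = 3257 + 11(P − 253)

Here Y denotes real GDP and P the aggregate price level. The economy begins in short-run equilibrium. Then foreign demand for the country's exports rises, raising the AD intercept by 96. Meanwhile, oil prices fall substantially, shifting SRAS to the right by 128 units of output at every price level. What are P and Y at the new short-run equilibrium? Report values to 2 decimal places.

P = 281.44, Y = 3697.89

After both shocks: AD is Y = 5668 − 7P and SRAS is Y = 602 + 11P.
Setting them equal: 5066 = 18P, so P = 281.44.
Substituting into AD, Y = 3697.89.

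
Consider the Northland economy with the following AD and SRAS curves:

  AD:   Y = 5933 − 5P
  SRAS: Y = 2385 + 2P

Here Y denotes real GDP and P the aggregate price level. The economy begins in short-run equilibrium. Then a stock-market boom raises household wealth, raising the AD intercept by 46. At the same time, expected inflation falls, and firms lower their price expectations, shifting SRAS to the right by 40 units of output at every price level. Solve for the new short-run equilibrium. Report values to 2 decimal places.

P = 507.71, Y = 3440.43

After both shocks: AD is Y = 5979 − 5P and SRAS is Y = 2425 + 2P.
Setting them equal: 3554 = 7P, so P = 507.71.
Substituting into AD, Y = 3440.43.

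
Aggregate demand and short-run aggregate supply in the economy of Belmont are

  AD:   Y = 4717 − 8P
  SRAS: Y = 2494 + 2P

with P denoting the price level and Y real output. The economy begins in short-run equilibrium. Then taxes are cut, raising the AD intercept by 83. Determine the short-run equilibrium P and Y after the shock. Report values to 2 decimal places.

P = 230.60, Y = 2955.20

This is a positive demand shock: AD shifts right.
New AD: Y = 4800 − 8P.
Set AD = SRAS: 4800 − 8P = 2494 + 2P, so 2306 = 10P and P = 230.60.
Substituting into AD, Y = 2955.20.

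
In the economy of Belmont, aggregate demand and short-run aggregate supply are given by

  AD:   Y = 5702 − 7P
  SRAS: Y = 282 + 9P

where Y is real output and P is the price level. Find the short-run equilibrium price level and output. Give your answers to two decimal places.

P = 338.75, Y = 3330.75

Set AD = SRAS: 5702 − 7P = 282 + 9P, so 5420 = 16P and P = 338.75.
Substituting into AD, Y = 5702 − 7P = 3330.75.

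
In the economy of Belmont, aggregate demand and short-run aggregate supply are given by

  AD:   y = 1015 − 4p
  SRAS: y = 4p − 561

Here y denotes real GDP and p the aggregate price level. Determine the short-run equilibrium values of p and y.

Set AD = SRAS: 1015 − 4p = 4p − 561, so 1576 = 8p and p = 197.
Then y = 1015 − 4·197 = 227.

p = 197, y = 227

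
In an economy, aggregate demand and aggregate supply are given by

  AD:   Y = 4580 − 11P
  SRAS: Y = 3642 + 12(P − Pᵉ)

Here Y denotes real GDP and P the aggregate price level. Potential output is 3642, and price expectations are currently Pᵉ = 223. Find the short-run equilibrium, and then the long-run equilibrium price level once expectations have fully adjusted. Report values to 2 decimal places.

Short run: with Pᵉ = 223, SRAS is Y = 966 + 12P. Setting AD = SRAS gives 3614 = 23P, so P = 157.13 and Y = 4580 − 11P = 2851.57.
Output 2851.57 is below potential 3642, so over time expected prices fall and SRAS shifts right until Y returns to 3642.
Long run: Y = 3642 on the AD curve gives 3642 = 4580 − 11P, so P = 85.27.

Short run: P = 157.13, Y = 2851.57. Long run: P = 85.27.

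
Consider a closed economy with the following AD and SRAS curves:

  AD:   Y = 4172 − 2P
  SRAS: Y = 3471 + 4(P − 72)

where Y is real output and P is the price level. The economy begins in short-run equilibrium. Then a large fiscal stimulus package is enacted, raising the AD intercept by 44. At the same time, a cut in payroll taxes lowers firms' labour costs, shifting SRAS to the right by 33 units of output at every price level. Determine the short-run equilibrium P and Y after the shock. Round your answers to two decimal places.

P = 166.67, Y = 3882.67

After both shocks: AD is Y = 4216 − 2P and SRAS is Y = 3216 + 4P.
Setting them equal: 1000 = 6P, so P = 166.67.
Substituting into AD, Y = 3882.67.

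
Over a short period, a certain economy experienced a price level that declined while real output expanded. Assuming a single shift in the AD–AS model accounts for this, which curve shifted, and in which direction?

P fell and Y rose. An AD shift moves P and Y in the same direction; an SRAS shift moves them in opposite directions.
Here P and Y moved in opposite directions, so the SRAS curve shifted.
Since Y rose, SRAS shifted right.

SRAS shifted right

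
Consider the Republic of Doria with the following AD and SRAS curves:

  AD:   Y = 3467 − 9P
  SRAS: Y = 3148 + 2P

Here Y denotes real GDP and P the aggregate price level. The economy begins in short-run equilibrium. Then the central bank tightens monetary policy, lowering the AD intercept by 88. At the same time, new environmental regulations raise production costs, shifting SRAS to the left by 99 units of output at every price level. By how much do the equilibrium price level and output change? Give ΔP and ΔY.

After both shocks: AD is Y = 3379 − 9P and SRAS is Y = 3049 + 2P.
Setting them equal: 330 = 11P, so P = 30.
Y = 3379 − 9·30 = 3109.
Initially P = 29, Y = 3206, so ΔP = +1 and ΔY = -97.

ΔP = +1, ΔY = -97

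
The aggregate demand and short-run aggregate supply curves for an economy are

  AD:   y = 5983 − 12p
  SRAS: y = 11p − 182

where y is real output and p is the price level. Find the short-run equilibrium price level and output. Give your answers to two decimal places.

Set AD = SRAS: 5983 − 12p = 11p − 182, so 6165 = 23p and p = 268.04.
Substituting into AD, y = 5983 − 12p = 2766.48.

p = 268.04, y = 2766.48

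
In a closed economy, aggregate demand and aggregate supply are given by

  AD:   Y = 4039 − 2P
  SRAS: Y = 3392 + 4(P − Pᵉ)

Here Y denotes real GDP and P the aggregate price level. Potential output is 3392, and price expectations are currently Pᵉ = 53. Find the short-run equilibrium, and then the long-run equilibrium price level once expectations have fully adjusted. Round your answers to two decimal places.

Short run: P = 143.17, Y = 3752.67. Long run: P = 323.50.

Short run: with Pᵉ = 53, SRAS is Y = 3180 + 4P. Setting AD = SRAS gives 859 = 6P, so P = 143.17 and Y = 4039 − 2P = 3752.67.
Output 3752.67 is above potential 3392, so over time expected prices rise and SRAS shifts left until Y returns to 3392.
Long run: Y = 3392 on the AD curve gives 3392 = 4039 − 2P, so P = 323.50.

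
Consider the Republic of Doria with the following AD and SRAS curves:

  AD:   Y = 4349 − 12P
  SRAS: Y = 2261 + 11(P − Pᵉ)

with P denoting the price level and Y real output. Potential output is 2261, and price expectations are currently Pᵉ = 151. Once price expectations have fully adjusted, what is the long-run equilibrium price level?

Short run: with Pᵉ = 151, SRAS is Y = 600 + 11P. Setting AD = SRAS gives 3749 = 23P, so P = 163 and Y = 4349 − 12·163 = 2393.
Output 2393 is above potential 2261, so over time expected prices rise and SRAS shifts left until Y returns to 2261.
Long run: Y = 2261 on the AD curve gives 2261 = 4349 − 12P, so P = 174.

Long-run P = 174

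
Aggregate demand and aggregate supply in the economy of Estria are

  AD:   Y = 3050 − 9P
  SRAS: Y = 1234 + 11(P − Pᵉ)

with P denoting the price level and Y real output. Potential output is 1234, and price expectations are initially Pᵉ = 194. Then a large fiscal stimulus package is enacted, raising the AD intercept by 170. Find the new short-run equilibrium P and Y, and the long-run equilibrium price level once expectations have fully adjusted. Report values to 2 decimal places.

AD shifts right: new AD is Y = 3220 − 9P. With Pᵉ = 194, SRAS is Y = 11P − 900.
Short run: 3220 − 9P = 11P − 900 gives 4120 = 20P, so P = 206.00 and Y = 3220 − 9P = 1366.00.
Y = 1366.00 is above potential 1234; expectations adjust and SRAS shifts left until Y = 1234.
Long run: on the new AD curve, 1234 = 3220 − 9P gives P = 220.67.

Short run: P = 206.00, Y = 1366.00. Long run: P = 220.67.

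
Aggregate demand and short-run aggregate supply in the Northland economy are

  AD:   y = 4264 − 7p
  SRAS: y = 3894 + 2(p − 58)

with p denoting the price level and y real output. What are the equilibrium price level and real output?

Write SRAS as y = 3894 + 2p − 116 = 3778 + 2p.
Set AD = SRAS: 4264 − 7p = 3778 + 2p, so 486 = 9p and p = 54.
Then y = 4264 − 7·54 = 3886.

p = 54, y = 3886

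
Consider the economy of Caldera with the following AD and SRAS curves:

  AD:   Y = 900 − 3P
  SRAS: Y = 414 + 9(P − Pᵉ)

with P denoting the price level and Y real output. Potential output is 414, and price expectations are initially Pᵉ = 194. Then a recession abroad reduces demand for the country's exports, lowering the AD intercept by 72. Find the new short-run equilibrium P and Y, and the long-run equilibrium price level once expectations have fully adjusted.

AD shifts left: new AD is Y = 828 − 3P. With Pᵉ = 194, SRAS is Y = 9P − 1332.
Short run: 828 − 3P = 9P − 1332 gives 2160 = 12P, so P = 180 and Y = 828 − 3·180 = 288.
Y = 288 is below potential 414; expectations adjust and SRAS shifts right until Y = 414.
Long run: on the new AD curve, 414 = 828 − 3P gives P = 138.

Short run: P = 180, Y = 288. Long run: P = 138.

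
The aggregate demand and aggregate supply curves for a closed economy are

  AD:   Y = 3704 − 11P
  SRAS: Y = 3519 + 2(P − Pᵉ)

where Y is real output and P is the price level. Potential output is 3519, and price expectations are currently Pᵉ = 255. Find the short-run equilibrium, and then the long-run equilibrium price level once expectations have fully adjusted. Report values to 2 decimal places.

Short run: P = 53.46, Y = 3115.92. Long run: P = 16.82.

Short run: with Pᵉ = 255, SRAS is Y = 3009 + 2P. Setting AD = SRAS gives 695 = 13P, so P = 53.46 and Y = 3704 − 11P = 3115.92.
Output 3115.92 is below potential 3519, so over time expected prices fall and SRAS shifts right until Y returns to 3519.
Long run: Y = 3519 on the AD curve gives 3519 = 3704 − 11P, so P = 16.82.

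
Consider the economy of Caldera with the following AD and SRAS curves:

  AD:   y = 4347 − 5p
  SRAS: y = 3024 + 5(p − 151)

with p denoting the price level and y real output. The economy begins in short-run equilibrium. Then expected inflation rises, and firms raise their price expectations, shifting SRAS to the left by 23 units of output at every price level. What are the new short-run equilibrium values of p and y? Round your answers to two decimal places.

This is a negative supply shock: SRAS shifts left.
New SRAS: y = 2246 + 5p.
Set AD = SRAS: 4347 − 5p = 2246 + 5p, so 2101 = 10p and p = 210.10.
Substituting into AD, y = 3296.50.

p = 210.10, y = 3296.50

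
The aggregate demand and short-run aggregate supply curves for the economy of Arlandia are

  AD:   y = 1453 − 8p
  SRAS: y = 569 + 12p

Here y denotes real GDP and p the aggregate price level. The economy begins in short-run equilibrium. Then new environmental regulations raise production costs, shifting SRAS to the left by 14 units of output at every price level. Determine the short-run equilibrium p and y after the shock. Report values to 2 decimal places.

p = 44.90, y = 1093.80

This is a negative supply shock: SRAS shifts left.
New SRAS: y = 555 + 12p.
Set AD = SRAS: 1453 − 8p = 555 + 12p, so 898 = 20p and p = 44.90.
Substituting into AD, y = 1093.80.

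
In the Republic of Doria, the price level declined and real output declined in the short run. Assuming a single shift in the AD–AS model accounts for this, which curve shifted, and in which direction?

AD shifted left

P fell and Y fell. An AD shift moves P and Y in the same direction; an SRAS shift moves them in opposite directions.
Here P and Y moved in the same direction, so the AD curve shifted.
Since Y fell, AD shifted left.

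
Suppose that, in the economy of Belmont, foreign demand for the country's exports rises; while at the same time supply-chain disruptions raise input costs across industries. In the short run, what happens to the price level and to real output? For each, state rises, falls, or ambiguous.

The first event is a positive demand shock: AD shifts right, which by itself pushes P up and Y up.
The second is an adverse supply shock: SRAS shifts left, which by itself pushes P up and Y down.
Both shocks push P up, so P rises. The two shocks push Y in opposite directions, so the effect on Y is ambiguous.

Price level: rises; output: ambiguous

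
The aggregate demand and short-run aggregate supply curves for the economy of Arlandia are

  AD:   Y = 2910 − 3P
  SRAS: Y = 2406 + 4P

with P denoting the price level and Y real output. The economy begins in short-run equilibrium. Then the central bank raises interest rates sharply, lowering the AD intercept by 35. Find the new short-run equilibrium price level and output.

This is a negative demand shock: AD shifts left.
New AD: Y = 2875 − 3P.
Set AD = SRAS: 2875 − 3P = 2406 + 4P, so 469 = 7P and P = 67.
Y = 2875 − 3·67 = 2674.

P = 67, Y = 2674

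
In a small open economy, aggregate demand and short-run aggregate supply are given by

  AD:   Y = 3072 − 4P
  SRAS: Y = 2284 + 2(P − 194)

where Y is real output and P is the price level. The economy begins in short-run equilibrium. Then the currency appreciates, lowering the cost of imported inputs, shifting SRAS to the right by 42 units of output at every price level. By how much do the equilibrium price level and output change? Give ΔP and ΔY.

ΔP = -7, ΔY = +28

This is a positive supply shock: SRAS shifts right.
New SRAS: Y = 1938 + 2P.
Set AD = SRAS: 3072 − 4P = 1938 + 2P, so 1134 = 6P and P = 189.
Y = 3072 − 4·189 = 2316.
Initially P = 196, Y = 2288, so ΔP = -7 and ΔY = +28.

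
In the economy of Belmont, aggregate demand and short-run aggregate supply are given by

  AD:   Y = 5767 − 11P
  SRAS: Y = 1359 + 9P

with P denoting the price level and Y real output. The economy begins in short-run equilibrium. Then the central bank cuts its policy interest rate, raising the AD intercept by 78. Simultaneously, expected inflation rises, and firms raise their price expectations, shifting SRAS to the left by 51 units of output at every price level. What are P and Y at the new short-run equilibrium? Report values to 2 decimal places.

After both shocks: AD is Y = 5845 − 11P and SRAS is Y = 1308 + 9P.
Setting them equal: 4537 = 20P, so P = 226.85.
Substituting into AD, Y = 3349.65.

P = 226.85, Y = 3349.65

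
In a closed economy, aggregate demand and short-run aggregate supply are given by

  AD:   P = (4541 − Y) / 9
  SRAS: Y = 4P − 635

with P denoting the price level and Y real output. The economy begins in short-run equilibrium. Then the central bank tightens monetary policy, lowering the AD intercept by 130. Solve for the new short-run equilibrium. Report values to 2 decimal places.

This is a negative demand shock: AD shifts left.
New AD: Y = 4411 − 9P.
Set AD = SRAS: 4411 − 9P = 4P − 635, so 5046 = 13P and P = 388.15.
Substituting into AD, Y = 917.62.

P = 388.15, Y = 917.62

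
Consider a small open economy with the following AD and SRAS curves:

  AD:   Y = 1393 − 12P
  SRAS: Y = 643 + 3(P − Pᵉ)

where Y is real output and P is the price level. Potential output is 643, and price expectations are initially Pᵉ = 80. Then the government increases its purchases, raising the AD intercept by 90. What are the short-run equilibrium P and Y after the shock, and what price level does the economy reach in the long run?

AD shifts right: new AD is Y = 1483 − 12P. With Pᵉ = 80, SRAS is Y = 403 + 3P.
Short run: 1483 − 12P = 403 + 3P gives 1080 = 15P, so P = 72 and Y = 1483 − 12·72 = 619.
Y = 619 is below potential 643; expectations adjust and SRAS shifts right until Y = 643.
Long run: on the new AD curve, 643 = 1483 − 12P gives P = 70.

Short run: P = 72, Y = 619. Long run: P = 70.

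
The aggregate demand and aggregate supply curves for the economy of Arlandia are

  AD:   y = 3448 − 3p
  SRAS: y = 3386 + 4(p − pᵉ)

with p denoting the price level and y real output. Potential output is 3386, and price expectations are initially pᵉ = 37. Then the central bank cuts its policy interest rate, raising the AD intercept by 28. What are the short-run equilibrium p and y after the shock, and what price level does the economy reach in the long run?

Short run: p = 34, y = 3374. Long run: p = 30.

AD shifts right: new AD is y = 3476 − 3p. With pᵉ = 37, SRAS is y = 3238 + 4p.
Short run: 3476 − 3p = 3238 + 4p gives 238 = 7p, so p = 34 and y = 3476 − 3·34 = 3374.
y = 3374 is below potential 3386; expectations adjust and SRAS shifts right until y = 3386.
Long run: on the new AD curve, 3386 = 3476 − 3p gives p = 30.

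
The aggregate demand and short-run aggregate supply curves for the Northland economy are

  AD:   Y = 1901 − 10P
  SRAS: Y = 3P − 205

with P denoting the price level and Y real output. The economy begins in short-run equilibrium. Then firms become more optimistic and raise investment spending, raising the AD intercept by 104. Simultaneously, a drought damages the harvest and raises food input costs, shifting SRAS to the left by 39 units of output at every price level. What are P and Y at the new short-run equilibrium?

P = 173, Y = 275

After both shocks: AD is Y = 2005 − 10P and SRAS is Y = 3P − 244.
Setting them equal: 2249 = 13P, so P = 173.
Y = 2005 − 10·173 = 275.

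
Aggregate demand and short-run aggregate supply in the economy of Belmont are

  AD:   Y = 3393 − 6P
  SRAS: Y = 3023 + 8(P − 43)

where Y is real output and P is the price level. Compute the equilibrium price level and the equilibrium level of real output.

Write SRAS as Y = 3023 + 8P − 344 = 2679 + 8P.
Set AD = SRAS: 3393 − 6P = 2679 + 8P, so 714 = 14P and P = 51.
Then Y = 3393 − 6·51 = 3087.

P = 51, Y = 3087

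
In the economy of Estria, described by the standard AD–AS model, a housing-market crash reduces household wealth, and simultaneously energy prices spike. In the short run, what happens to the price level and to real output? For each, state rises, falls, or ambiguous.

Price level: ambiguous; output: falls

The first event is a negative demand shock: AD shifts left, which by itself pushes P down and Y down.
The second is an adverse supply shock: SRAS shifts left, which by itself pushes P up and Y down.
The two shocks push P in opposite directions, so the effect on P is ambiguous. Both shocks push Y down, so Y falls.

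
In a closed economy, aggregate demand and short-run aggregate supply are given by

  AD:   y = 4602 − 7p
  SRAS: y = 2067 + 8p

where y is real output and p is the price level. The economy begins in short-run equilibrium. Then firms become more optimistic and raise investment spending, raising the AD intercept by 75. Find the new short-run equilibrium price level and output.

This is a positive demand shock: AD shifts right.
New AD: y = 4677 − 7p.
Set AD = SRAS: 4677 − 7p = 2067 + 8p, so 2610 = 15p and p = 174.
y = 4677 − 7·174 = 3459.

p = 174, y = 3459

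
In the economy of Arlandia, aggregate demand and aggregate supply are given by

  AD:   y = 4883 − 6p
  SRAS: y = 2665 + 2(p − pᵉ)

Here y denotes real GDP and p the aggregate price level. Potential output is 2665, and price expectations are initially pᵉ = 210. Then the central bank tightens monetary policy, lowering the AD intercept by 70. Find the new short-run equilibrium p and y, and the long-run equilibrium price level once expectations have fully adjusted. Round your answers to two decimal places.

AD shifts left: new AD is y = 4813 − 6p. With pᵉ = 210, SRAS is y = 2245 + 2p.
Short run: 4813 − 6p = 2245 + 2p gives 2568 = 8p, so p = 321.00 and y = 4813 − 6p = 2887.00.
y = 2887.00 is above potential 2665; expectations adjust and SRAS shifts left until y = 2665.
Long run: on the new AD curve, 2665 = 4813 − 6p gives p = 358.00.

Short run: p = 321.00, y = 2887.00. Long run: p = 358.00.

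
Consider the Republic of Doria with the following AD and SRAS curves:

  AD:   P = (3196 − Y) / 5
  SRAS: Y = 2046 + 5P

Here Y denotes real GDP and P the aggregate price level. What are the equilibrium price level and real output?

Rearrange AD to Y = 3196 − 5P.
Set AD = SRAS: 3196 − 5P = 2046 + 5P, so 1150 = 10P and P = 115.
Then Y = 3196 − 5·115 = 2621.

P = 115, Y = 2621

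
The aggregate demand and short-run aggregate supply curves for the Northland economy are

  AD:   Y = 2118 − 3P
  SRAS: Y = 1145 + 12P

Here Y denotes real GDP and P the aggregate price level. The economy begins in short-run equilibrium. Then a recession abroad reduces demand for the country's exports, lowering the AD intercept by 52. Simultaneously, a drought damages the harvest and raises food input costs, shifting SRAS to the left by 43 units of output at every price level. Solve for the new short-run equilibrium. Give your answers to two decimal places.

After both shocks: AD is Y = 2066 − 3P and SRAS is Y = 1102 + 12P.
Setting them equal: 964 = 15P, so P = 64.27.
Substituting into AD, Y = 1873.20.

P = 64.27, Y = 1873.20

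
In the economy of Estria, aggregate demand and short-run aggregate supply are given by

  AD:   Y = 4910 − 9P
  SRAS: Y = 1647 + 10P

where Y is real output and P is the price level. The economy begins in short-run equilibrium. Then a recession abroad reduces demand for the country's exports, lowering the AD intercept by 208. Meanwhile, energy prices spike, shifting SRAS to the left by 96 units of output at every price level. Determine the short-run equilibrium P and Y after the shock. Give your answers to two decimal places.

After both shocks: AD is Y = 4702 − 9P and SRAS is Y = 1551 + 10P.
Setting them equal: 3151 = 19P, so P = 165.84.
Substituting into AD, Y = 3209.42.

P = 165.84, Y = 3209.42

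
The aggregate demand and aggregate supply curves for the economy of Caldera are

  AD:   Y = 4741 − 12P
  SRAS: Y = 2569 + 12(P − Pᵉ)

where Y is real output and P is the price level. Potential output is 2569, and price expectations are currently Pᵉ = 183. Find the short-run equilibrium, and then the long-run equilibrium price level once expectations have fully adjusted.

Short run: P = 182, Y = 2557. Long run: P = 181.

Short run: with Pᵉ = 183, SRAS is Y = 373 + 12P. Setting AD = SRAS gives 4368 = 24P, so P = 182 and Y = 4741 − 12·182 = 2557.
Output 2557 is below potential 2569, so over time expected prices fall and SRAS shifts right until Y returns to 2569.
Long run: Y = 2569 on the AD curve gives 2569 = 4741 − 12P, so P = 181.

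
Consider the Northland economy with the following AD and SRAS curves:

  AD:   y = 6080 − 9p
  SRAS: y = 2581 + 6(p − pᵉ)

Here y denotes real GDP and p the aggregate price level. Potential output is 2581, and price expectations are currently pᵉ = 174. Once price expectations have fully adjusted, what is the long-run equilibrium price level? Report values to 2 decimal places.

Short run: with pᵉ = 174, SRAS is y = 1537 + 6p. Setting AD = SRAS gives 4543 = 15p, so p = 302.87 and y = 6080 − 9p = 3354.20.
Output 3354.20 is above potential 2581, so over time expected prices rise and SRAS shifts left until y returns to 2581.
Long run: y = 2581 on the AD curve gives 2581 = 6080 − 9p, so p = 388.78.

Long-run p = 388.78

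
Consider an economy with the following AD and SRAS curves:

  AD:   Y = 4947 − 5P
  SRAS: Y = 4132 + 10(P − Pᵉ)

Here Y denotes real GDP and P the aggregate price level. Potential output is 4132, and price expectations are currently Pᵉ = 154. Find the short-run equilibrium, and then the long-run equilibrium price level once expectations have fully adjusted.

Short run: P = 157, Y = 4162. Long run: P = 163.

Short run: with Pᵉ = 154, SRAS is Y = 2592 + 10P. Setting AD = SRAS gives 2355 = 15P, so P = 157 and Y = 4947 − 5·157 = 4162.
Output 4162 is above potential 4132, so over time expected prices rise and SRAS shifts left until Y returns to 4132.
Long run: Y = 4132 on the AD curve gives 4132 = 4947 − 5P, so P = 163.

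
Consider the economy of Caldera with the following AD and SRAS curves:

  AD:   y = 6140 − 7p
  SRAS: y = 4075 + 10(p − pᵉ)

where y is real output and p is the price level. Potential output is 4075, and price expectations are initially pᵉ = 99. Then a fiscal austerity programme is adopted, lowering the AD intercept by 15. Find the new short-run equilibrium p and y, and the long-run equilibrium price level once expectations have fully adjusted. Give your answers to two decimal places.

AD shifts left: new AD is y = 6125 − 7p. With pᵉ = 99, SRAS is y = 3085 + 10p.
Short run: 6125 − 7p = 3085 + 10p gives 3040 = 17p, so p = 178.82 and y = 6125 − 7p = 4873.24.
y = 4873.24 is above potential 4075; expectations adjust and SRAS shifts left until y = 4075.
Long run: on the new AD curve, 4075 = 6125 − 7p gives p = 292.86.

Short run: p = 178.82, y = 4873.24. Long run: p = 292.86.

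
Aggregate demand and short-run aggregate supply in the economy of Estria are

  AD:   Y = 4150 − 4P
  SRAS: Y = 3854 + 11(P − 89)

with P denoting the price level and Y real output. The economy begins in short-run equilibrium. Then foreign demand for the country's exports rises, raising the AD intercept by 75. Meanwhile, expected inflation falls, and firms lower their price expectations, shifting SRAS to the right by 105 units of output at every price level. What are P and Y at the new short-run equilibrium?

After both shocks: AD is Y = 4225 − 4P and SRAS is Y = 2980 + 11P.
Setting them equal: 1245 = 15P, so P = 83.
Y = 4225 − 4·83 = 3893.

P = 83, Y = 3893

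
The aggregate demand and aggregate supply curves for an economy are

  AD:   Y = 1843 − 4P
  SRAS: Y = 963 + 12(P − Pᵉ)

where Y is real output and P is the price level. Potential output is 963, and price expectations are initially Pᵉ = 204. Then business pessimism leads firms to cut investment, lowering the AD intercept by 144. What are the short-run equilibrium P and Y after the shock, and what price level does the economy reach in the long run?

Short run: P = 199, Y = 903. Long run: P = 184.

AD shifts left: new AD is Y = 1699 − 4P. With Pᵉ = 204, SRAS is Y = 12P − 1485.
Short run: 1699 − 4P = 12P − 1485 gives 3184 = 16P, so P = 199 and Y = 1699 − 4·199 = 903.
Y = 903 is below potential 963; expectations adjust and SRAS shifts right until Y = 963.
Long run: on the new AD curve, 963 = 1699 − 4P gives P = 184.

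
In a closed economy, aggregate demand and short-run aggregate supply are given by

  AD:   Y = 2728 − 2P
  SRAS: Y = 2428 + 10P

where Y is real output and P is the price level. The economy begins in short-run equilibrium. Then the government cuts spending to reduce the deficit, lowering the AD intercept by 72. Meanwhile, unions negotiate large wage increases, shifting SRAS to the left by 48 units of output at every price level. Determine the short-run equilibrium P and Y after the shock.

P = 23, Y = 2610

After both shocks: AD is Y = 2656 − 2P and SRAS is Y = 2380 + 10P.
Setting them equal: 276 = 12P, so P = 23.
Y = 2656 − 2·23 = 2610.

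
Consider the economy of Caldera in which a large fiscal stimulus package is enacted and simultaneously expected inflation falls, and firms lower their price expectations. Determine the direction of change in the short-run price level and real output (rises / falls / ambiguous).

Price level: ambiguous; output: rises

The first event is a positive demand shock: AD shifts right, which by itself pushes P up and Y up.
The second is a favourable supply shock: SRAS shifts right, which by itself pushes P down and Y up.
The two shocks push P in opposite directions, so the effect on P is ambiguous. Both shocks push Y up, so Y rises.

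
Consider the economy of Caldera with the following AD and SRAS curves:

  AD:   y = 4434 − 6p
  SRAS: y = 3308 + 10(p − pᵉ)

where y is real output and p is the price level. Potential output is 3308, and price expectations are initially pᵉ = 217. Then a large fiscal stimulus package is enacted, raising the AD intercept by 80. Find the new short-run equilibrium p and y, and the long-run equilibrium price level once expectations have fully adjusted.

AD shifts right: new AD is y = 4514 − 6p. With pᵉ = 217, SRAS is y = 1138 + 10p.
Short run: 4514 − 6p = 1138 + 10p gives 3376 = 16p, so p = 211 and y = 4514 − 6·211 = 3248.
y = 3248 is below potential 3308; expectations adjust and SRAS shifts right until y = 3308.
Long run: on the new AD curve, 3308 = 4514 − 6p gives p = 201.

Short run: p = 211, y = 3248. Long run: p = 201.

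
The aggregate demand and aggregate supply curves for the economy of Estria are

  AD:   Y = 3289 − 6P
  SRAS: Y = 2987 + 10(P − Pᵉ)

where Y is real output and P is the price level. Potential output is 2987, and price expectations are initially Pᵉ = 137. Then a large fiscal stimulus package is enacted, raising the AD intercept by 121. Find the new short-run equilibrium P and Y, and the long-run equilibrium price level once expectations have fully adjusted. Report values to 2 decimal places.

Short run: P = 112.06, Y = 2737.63. Long run: P = 70.50.

AD shifts right: new AD is Y = 3410 − 6P. With Pᵉ = 137, SRAS is Y = 1617 + 10P.
Short run: 3410 − 6P = 1617 + 10P gives 1793 = 16P, so P = 112.06 and Y = 3410 − 6P = 2737.63.
Y = 2737.63 is below potential 2987; expectations adjust and SRAS shifts right until Y = 2987.
Long run: on the new AD curve, 2987 = 3410 − 6P gives P = 70.50.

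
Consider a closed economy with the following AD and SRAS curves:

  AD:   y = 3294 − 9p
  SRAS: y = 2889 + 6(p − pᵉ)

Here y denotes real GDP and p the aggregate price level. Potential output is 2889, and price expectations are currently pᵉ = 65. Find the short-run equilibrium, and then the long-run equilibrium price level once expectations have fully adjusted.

Short run: with pᵉ = 65, SRAS is y = 2499 + 6p. Setting AD = SRAS gives 795 = 15p, so p = 53 and y = 3294 − 9·53 = 2817.
Output 2817 is below potential 2889, so over time expected prices fall and SRAS shifts right until y returns to 2889.
Long run: y = 2889 on the AD curve gives 2889 = 3294 − 9p, so p = 45.

Short run: p = 53, y = 2817. Long run: p = 45.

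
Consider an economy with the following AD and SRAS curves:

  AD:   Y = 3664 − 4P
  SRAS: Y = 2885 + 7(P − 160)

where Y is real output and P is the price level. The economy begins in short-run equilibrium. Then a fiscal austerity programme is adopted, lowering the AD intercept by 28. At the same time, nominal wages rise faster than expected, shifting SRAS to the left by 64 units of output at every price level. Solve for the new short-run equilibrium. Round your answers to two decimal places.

After both shocks: AD is Y = 3636 − 4P and SRAS is Y = 1701 + 7P.
Setting them equal: 1935 = 11P, so P = 175.91.
Substituting into AD, Y = 2932.36.

P = 175.91, Y = 2932.36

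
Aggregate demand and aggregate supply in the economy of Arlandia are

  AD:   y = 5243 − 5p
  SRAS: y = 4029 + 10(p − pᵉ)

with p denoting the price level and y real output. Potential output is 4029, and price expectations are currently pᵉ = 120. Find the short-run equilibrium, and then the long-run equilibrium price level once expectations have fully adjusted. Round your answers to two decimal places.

Short run: p = 160.93, y = 4438.33. Long run: p = 242.80.

Short run: with pᵉ = 120, SRAS is y = 2829 + 10p. Setting AD = SRAS gives 2414 = 15p, so p = 160.93 and y = 5243 − 5p = 4438.33.
Output 4438.33 is above potential 4029, so over time expected prices rise and SRAS shifts left until y returns to 4029.
Long run: y = 4029 on the AD curve gives 4029 = 5243 − 5p, so p = 242.80.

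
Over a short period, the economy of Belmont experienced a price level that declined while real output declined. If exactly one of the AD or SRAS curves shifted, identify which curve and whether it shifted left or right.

AD shifted left

P fell and Y fell. An AD shift moves P and Y in the same direction; an SRAS shift moves them in opposite directions.
Here P and Y moved in the same direction, so the AD curve shifted.
Since Y fell, AD shifted left.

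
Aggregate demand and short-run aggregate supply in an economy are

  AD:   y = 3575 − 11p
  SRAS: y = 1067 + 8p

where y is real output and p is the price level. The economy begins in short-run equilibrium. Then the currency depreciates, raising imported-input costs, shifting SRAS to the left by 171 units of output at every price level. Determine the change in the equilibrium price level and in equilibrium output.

This is a negative supply shock: SRAS shifts left.
New SRAS: y = 896 + 8p.
Set AD = SRAS: 3575 − 11p = 896 + 8p, so 2679 = 19p and p = 141.
y = 3575 − 11·141 = 2024.
Initially p = 132, y = 2123, so Δp = +9 and Δy = -99.

Δp = +9, Δy = -99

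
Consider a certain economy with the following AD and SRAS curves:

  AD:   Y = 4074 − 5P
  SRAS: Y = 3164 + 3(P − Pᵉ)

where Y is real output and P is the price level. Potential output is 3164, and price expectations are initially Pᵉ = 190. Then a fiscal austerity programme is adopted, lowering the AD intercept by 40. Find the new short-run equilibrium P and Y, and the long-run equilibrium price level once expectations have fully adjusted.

AD shifts left: new AD is Y = 4034 − 5P. With Pᵉ = 190, SRAS is Y = 2594 + 3P.
Short run: 4034 − 5P = 2594 + 3P gives 1440 = 8P, so P = 180 and Y = 4034 − 5·180 = 3134.
Y = 3134 is below potential 3164; expectations adjust and SRAS shifts right until Y = 3164.
Long run: on the new AD curve, 3164 = 4034 − 5P gives P = 174.

Short run: P = 180, Y = 3134. Long run: P = 174.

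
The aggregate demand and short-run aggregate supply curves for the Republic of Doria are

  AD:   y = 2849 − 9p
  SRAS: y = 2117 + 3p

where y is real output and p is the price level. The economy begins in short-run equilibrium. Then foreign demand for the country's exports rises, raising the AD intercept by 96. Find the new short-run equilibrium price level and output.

This is a positive demand shock: AD shifts right.
New AD: y = 2945 − 9p.
Set AD = SRAS: 2945 − 9p = 2117 + 3p, so 828 = 12p and p = 69.
y = 2945 − 9·69 = 2324.

p = 69, y = 2324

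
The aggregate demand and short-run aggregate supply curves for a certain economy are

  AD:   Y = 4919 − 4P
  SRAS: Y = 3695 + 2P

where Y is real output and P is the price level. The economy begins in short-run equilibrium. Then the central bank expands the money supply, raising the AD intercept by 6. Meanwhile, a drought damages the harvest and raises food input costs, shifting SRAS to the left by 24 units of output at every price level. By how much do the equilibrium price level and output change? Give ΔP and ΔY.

After both shocks: AD is Y = 4925 − 4P and SRAS is Y = 3671 + 2P.
Setting them equal: 1254 = 6P, so P = 209.
Y = 4925 − 4·209 = 4089.
Initially P = 204, Y = 4103, so ΔP = +5 and ΔY = -14.

ΔP = +5, ΔY = -14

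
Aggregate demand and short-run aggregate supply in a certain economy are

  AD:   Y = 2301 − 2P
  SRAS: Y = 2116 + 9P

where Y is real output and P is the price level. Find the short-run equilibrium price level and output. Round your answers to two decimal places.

Set AD = SRAS: 2301 − 2P = 2116 + 9P, so 185 = 11P and P = 16.82.
Substituting into AD, Y = 2301 − 2P = 2267.36.

P = 16.82, Y = 2267.36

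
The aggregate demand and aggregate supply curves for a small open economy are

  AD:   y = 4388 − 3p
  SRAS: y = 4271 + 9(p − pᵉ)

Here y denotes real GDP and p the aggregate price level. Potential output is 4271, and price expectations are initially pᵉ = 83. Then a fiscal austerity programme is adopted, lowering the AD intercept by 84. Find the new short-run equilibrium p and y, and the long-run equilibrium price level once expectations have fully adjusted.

Short run: p = 65, y = 4109. Long run: p = 11.

AD shifts left: new AD is y = 4304 − 3p. With pᵉ = 83, SRAS is y = 3524 + 9p.
Short run: 4304 − 3p = 3524 + 9p gives 780 = 12p, so p = 65 and y = 4304 − 3·65 = 4109.
y = 4109 is below potential 4271; expectations adjust and SRAS shifts right until y = 4271.
Long run: on the new AD curve, 4271 = 4304 − 3p gives p = 11.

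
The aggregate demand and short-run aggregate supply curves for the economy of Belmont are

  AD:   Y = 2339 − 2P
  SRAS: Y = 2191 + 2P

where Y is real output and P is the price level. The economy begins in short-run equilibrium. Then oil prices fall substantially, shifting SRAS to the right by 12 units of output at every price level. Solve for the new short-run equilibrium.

This is a positive supply shock: SRAS shifts right.
New SRAS: Y = 2203 + 2P.
Set AD = SRAS: 2339 − 2P = 2203 + 2P, so 136 = 4P and P = 34.
Y = 2339 − 2·34 = 2271.

P = 34, Y = 2271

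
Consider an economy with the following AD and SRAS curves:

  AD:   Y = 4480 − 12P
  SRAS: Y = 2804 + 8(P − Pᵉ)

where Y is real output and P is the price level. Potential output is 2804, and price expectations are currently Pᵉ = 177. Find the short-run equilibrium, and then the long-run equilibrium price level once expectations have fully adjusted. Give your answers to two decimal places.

Short run: P = 154.60, Y = 2624.80. Long run: P = 139.67.

Short run: with Pᵉ = 177, SRAS is Y = 1388 + 8P. Setting AD = SRAS gives 3092 = 20P, so P = 154.60 and Y = 4480 − 12P = 2624.80.
Output 2624.80 is below potential 2804, so over time expected prices fall and SRAS shifts right until Y returns to 2804.
Long run: Y = 2804 on the AD curve gives 2804 = 4480 − 12P, so P = 139.67.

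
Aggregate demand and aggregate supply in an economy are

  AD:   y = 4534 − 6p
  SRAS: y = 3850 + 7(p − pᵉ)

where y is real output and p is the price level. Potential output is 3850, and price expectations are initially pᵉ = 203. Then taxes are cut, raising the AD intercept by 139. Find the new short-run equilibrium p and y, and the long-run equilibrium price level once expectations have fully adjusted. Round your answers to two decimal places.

Short run: p = 172.62, y = 3637.31. Long run: p = 137.17.

AD shifts right: new AD is y = 4673 − 6p. With pᵉ = 203, SRAS is y = 2429 + 7p.
Short run: 4673 − 6p = 2429 + 7p gives 2244 = 13p, so p = 172.62 and y = 4673 − 6p = 3637.31.
y = 3637.31 is below potential 3850; expectations adjust and SRAS shifts right until y = 3850.
Long run: on the new AD curve, 3850 = 4673 − 6p gives p = 137.17.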